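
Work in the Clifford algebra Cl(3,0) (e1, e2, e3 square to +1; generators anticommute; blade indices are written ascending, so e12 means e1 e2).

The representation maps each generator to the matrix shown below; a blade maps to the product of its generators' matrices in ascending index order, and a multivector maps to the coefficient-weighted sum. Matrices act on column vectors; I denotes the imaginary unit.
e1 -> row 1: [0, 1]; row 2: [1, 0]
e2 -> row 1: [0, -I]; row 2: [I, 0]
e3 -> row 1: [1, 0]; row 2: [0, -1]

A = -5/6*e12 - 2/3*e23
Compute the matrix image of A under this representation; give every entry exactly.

Bivector images (products of the table entries): rho(e12) = rho(e1)rho(e2) = row 1: [I, 0]; row 2: [0, -I]; rho(e23) = rho(e2)rho(e3) = row 1: [0, I]; row 2: [I, 0].
M = (-5/6)*rho(e12) + (-2/3)*rho(e23), summed entrywise:
Answer: row 1: [-5*I/6, -2*I/3]; row 2: [-2*I/3, 5*I/6]


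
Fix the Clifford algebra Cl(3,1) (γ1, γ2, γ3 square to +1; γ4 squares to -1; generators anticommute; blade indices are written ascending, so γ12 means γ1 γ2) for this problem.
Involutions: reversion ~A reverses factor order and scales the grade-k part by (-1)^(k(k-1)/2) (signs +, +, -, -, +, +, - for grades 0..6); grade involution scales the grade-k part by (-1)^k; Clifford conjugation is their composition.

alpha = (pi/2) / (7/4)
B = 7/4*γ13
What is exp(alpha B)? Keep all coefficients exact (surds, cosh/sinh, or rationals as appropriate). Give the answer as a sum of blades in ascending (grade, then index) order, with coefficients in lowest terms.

B^2 = (7/4)^2*(γ13)^2 = 49/16*(-1) = -49/16 (a basis 2-blade squares to minus the product of its generators' squares).
B^2 = -49/16 — the series telescopes trigonometrically here: l = 7/4, alpha*l = pi/2, so exp(alpha B) = cos(pi/2) + (sin(pi/2)/(7/4))*B = 0 + (4/7)*B.
Answer: γ13


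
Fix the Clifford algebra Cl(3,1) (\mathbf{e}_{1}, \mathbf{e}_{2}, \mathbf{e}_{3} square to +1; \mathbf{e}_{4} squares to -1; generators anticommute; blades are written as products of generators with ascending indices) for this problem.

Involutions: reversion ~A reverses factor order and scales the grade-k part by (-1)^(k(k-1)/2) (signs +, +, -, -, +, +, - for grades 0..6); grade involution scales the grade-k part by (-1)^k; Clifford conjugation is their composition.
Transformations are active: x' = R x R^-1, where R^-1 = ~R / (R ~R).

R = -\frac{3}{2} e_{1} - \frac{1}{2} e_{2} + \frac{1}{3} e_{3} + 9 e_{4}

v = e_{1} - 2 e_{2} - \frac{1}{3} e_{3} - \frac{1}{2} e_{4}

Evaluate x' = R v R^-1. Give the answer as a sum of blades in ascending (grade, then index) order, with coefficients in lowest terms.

~R = -\frac{3}{2} e_{1} - \frac{1}{2} e_{2} + \frac{1}{3} e_{3} + 9 e_{4}, and R ~R = -\frac{1411}{18}, so R^-1 = ~R / (-\frac{1411}{18}).
R v = \frac{35}{9} + \frac{7}{2} e_{1} e_{2} + \frac{1}{6} e_{1} e_{3} - \frac{33}{4} e_{1} e_{4} + \frac{5}{6} e_{2} e_{3} + \frac{73}{4} e_{2} e_{4} + \frac{17}{6} e_{3} e_{4}
Answer: -\frac{1201}{1411} e_{1} + \frac{2892}{1411} e_{2} + \frac{1271}{4233} e_{3} - \frac{1109}{2822} e_{4}


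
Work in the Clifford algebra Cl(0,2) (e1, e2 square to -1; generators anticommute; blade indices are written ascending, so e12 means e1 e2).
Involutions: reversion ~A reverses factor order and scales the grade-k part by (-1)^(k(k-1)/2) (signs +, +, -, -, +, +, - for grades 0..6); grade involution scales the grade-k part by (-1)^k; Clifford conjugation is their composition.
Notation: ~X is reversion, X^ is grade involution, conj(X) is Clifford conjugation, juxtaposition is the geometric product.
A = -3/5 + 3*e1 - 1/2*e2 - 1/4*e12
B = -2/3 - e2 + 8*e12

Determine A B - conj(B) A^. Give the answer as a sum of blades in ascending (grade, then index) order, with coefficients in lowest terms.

first term: 19/10 - 25/4*e1 - 346/15*e2 - 229/30*e12
second term: -21/10 + 23/4*e1 + 346/15*e2 + 239/30*e12
Answer: 4 - 12*e1 - 692/15*e2 - 78/5*e12


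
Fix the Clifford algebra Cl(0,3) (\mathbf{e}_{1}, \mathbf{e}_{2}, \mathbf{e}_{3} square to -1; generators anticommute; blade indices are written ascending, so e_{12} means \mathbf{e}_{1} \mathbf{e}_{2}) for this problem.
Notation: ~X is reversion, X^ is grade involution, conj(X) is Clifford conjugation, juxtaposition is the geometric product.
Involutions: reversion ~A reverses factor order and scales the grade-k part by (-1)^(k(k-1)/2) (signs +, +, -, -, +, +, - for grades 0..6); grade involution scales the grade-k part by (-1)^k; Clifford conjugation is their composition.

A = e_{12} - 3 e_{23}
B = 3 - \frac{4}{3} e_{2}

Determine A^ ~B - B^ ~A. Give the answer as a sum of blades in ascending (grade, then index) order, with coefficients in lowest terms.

first term: \frac{4}{3} e_{1} + 4 e_{3} + 3 e_{12} - 9 e_{23}
second term: -\frac{4}{3} e_{1} - 4 e_{3} - 3 e_{12} + 9 e_{23}
Answer: \frac{8}{3} e_{1} + 8 e_{3} + 6 e_{12} - 18 e_{23}


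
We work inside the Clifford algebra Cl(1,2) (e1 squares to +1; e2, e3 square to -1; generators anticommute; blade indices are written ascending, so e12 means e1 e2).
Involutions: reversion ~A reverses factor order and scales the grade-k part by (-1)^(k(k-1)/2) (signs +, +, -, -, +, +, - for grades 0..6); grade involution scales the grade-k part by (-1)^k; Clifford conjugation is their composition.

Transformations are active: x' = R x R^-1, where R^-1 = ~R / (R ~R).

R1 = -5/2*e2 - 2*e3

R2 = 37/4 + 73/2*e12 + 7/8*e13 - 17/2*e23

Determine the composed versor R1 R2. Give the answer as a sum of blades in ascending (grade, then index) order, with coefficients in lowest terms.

Distribute over the terms of R1 (each basis-blade product reordered to ascending indices, repeated generators contracted through their squares):
(-5/2*e2) R2 = -365/4*e1 - 185/8*e2 - 85/4*e3 + 35/16*e123
(-2*e3) R2 = -7/4*e1 + 17*e2 - 37/2*e3 - 73*e123
Summing the partial products and collecting blades:
Answer: -93*e1 - 49/8*e2 - 159/4*e3 - 1133/16*e123


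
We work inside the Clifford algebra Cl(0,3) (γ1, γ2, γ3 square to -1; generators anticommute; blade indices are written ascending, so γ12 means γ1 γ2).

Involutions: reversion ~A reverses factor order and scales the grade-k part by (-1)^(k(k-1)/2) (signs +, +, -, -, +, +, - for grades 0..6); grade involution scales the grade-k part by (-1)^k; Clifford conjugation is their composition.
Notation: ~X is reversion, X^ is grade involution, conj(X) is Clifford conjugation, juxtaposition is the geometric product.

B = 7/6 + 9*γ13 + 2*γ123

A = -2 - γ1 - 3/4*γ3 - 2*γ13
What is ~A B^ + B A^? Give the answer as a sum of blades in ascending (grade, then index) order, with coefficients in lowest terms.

first term: -61/3 - 95/12*γ1 - 4*γ2 + 65/8*γ3 - 3/2*γ12 - 47/3*γ13 - 2*γ23 + 4*γ123
second term: 47/3 - 67/12*γ1 - 4*γ2 + 79/8*γ3 - 3/2*γ12 - 61/3*γ13 - 2*γ23 - 4*γ123
Answer: -14/3 - 27/2*γ1 - 8*γ2 + 18*γ3 - 3*γ12 - 36*γ13 - 4*γ23


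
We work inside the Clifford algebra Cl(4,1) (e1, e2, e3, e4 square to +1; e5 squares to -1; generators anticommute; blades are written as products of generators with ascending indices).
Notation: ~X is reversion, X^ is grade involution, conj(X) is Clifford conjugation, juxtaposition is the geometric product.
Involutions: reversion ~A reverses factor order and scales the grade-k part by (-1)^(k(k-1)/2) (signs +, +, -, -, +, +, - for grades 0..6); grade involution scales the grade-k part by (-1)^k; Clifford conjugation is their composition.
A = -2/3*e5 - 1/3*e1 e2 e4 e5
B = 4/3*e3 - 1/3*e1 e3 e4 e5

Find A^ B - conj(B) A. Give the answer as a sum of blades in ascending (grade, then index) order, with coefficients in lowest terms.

first term: -1/9*e2 e3 - 8/9*e3 e5 - 2/9*e1 e3 e4 - 4/9*e1 e2 e3 e4 e5
second term: 1/9*e2 e3 + 8/9*e3 e5 - 2/9*e1 e3 e4 + 4/9*e1 e2 e3 e4 e5
Answer: -2/9*e2 e3 - 16/9*e3 e5 - 8/9*e1 e2 e3 e4 e5


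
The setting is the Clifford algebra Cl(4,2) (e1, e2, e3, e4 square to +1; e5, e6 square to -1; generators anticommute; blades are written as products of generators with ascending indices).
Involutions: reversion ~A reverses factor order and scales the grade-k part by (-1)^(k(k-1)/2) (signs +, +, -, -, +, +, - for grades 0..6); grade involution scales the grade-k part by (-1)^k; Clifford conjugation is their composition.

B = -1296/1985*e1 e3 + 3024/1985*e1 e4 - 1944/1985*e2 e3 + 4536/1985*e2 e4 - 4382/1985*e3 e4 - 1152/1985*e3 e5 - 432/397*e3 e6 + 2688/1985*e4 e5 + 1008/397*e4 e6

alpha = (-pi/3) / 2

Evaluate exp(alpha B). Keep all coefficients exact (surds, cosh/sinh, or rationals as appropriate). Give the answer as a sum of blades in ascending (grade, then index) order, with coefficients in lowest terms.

B^2 term by term: the squares give (-1296/1985)^2*(e1 e3)^2 + (3024/1985)^2*(e1 e4)^2 + (-1944/1985)^2*(e2 e3)^2 + (4536/1985)^2*(e2 e4)^2 + (-4382/1985)^2*(e3 e4)^2 + (-1152/1985)^2*(e3 e5)^2 + (-432/397)^2*(e3 e6)^2 + (2688/1985)^2*(e4 e5)^2 + (1008/397)^2*(e4 e6)^2 = 1679616/3940225*(-1) + 9144576/3940225*(-1) + 3779136/3940225*(-1) + 20575296/3940225*(-1) + 19201924/3940225*(-1) + 1327104/3940225*(+1) + 186624/157609*(+1) + 7225344/3940225*(+1) + 1016064/157609*(+1) = -4 (each basis 2-blade squares to minus the product of its generators' squares); cross terms between blades sharing an index anticommute and cancel; the commuting (index-disjoint) pairs give grade-4 terms 2*c*c'*(blade product), which cancel blade by blade — e1 e2 e3 e4: 11757312/3940225 - 11757312/3940225 = 0; e1 e3 e4 e5: -6967296/3940225 + 6967296/3940225 = 0; e1 e3 e4 e6: -2612736/788045 + 2612736/788045 = 0; e2 e3 e4 e5: -10450944/3940225 + 10450944/3940225 = 0; e2 e3 e4 e6: -3919104/788045 + 3919104/788045 = 0; e3 e4 e5 e6: 2322432/788045 - 2322432/788045 = 0 — confirming B is simple. So B^2 = -4.
B^2 = -4 — the series telescopes trigonometrically here: l = 2, alpha*l = -pi/3, so exp(alpha B) = cos(-pi/3) + (sin(-pi/3)/2)*B = 1/2 + (-sqrt(3)/4)*B.
Answer: 1/2 + 324*sqrt(3)/1985*e1 e3 - 756*sqrt(3)/1985*e1 e4 + 486*sqrt(3)/1985*e2 e3 - 1134*sqrt(3)/1985*e2 e4 + 2191*sqrt(3)/3970*e3 e4 + 288*sqrt(3)/1985*e3 e5 + 108*sqrt(3)/397*e3 e6 - 672*sqrt(3)/1985*e4 e5 - 252*sqrt(3)/397*e4 e6


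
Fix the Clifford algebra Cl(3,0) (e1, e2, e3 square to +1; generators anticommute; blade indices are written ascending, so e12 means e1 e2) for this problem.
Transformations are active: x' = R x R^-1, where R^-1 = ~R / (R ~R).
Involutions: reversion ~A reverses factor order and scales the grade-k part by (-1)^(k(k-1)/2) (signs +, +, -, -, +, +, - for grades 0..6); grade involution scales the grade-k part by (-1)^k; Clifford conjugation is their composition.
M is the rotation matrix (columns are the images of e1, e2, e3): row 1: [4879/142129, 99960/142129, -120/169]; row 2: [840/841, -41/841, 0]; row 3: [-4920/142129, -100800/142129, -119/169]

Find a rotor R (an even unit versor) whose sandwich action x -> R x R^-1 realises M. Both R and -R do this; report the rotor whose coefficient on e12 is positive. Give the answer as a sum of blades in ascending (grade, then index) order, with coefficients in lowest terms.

Method: write R = a + b12*e12 + b13*e13 + b23*e23 with a^2 + b12^2 + b13^2 + b23^2 = 1 (so R^-1 = ~R). Expanding the columns R e_j ~R gives tr M = 4a^2 - 1 and, from the antisymmetric part, M21 - M12 = -4a*b12, M13 - M31 = 4a*b13, M32 - M23 = -4a*b23.
Here tr M = -102129/142129, so a^2 = (1 + tr M)/4 = 10000/142129 and a = ±100/377. Taking a = 100/377: M21 - M12 = 42000/142129, M13 - M31 = -96000/142129, M32 - M23 = -100800/142129, giving b12 = -105/377, b13 = -240/377, b23 = 252/377, i.e. R = 100/377 - 105/377*e12 - 240/377*e13 + 252/377*e23.
Its e12 coefficient is negative, so report the other preimage -R.
Answer: -100/377 + 105/377*e12 + 240/377*e13 - 252/377*e23. Note: both R and -R realise this M (trace -102129/142129); the covering map identifies them, and the e12-coefficient sign is the tie-breaker.


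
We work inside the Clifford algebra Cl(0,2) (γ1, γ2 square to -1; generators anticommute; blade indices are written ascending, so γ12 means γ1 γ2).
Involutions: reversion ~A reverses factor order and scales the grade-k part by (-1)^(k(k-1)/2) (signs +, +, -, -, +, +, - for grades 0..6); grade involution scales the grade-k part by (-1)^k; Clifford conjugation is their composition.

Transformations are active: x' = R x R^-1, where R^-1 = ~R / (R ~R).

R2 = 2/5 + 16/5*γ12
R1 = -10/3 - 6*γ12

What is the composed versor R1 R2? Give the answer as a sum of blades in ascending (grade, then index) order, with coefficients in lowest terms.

Distribute over the terms of R1 (each basis-blade product reordered to ascending indices, repeated generators contracted through their squares):
(-10/3) R2 = -4/3 - 32/3*γ12
(-6*γ12) R2 = 96/5 - 12/5*γ12
Summing the partial products and collecting blades:
Answer: 268/15 - 196/15*γ12


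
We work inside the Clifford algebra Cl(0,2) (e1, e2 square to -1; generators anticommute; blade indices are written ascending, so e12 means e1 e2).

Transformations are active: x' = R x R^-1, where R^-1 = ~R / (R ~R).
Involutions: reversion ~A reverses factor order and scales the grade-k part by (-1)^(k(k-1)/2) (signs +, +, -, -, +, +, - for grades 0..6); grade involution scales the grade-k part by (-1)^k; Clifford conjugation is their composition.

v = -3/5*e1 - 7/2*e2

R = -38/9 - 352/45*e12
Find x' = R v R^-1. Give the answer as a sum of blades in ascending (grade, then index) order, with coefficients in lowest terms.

~R = -38/9 + 352/45*e12, and R ~R = 160004/2025, so R^-1 = ~R / (160004/2025).
R v = -1118/45*e1 + 4381/225*e2
Answer: 50081/15385*e1 + 8733/6154*e2


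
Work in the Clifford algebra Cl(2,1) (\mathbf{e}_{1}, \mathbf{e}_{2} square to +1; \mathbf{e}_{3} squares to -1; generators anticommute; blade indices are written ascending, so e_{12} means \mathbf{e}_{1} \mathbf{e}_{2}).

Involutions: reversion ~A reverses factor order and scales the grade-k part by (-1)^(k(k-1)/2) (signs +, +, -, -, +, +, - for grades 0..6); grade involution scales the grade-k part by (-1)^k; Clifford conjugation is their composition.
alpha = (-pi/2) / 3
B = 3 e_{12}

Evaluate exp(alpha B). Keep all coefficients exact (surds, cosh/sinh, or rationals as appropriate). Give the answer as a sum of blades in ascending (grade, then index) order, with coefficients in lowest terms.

B^2 = (3)^2*(e_{12})^2 = 9*(-1) = -9 (a basis 2-blade squares to minus the product of its generators' squares).
B^2 = -9 — the negative square puts this in the circular regime; l = 3, alpha*l = - \frac{\pi}{2}, so exp(alpha B) = cos(- \frac{\pi}{2}) + (sin(- \frac{\pi}{2})/3)*B = 0 + (- \frac{1}{3})*B.
Answer: -e_{12}


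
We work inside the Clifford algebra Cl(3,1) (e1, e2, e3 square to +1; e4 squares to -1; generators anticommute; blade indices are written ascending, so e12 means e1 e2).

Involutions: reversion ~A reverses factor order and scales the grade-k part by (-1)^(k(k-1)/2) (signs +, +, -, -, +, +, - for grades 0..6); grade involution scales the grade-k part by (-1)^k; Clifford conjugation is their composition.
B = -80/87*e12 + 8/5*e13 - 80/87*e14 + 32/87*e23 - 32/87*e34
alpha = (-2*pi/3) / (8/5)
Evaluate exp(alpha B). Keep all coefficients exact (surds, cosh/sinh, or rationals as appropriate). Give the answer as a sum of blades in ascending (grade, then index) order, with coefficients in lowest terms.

B^2 term by term: the squares give (-80/87)^2*(e12)^2 + (8/5)^2*(e13)^2 + (-80/87)^2*(e14)^2 + (32/87)^2*(e23)^2 + (-32/87)^2*(e34)^2 = 6400/7569*(-1) + 64/25*(-1) + 6400/7569*(+1) + 1024/7569*(-1) + 1024/7569*(+1) = -64/25 (each basis 2-blade squares to minus the product of its generators' squares); cross terms between blades sharing an index anticommute and cancel; the commuting (index-disjoint) pairs give grade-4 terms 2*c*c'*(blade product), which cancel blade by blade — e1234: 5120/7569 - 5120/7569 = 0 — confirming B is simple. So B^2 = -64/25.
B^2 = -64/25 — circular case — the even/odd split gives cos and sin: l = 8/5, alpha*l = -2*pi/3, so exp(alpha B) = cos(-2*pi/3) + (sin(-2*pi/3)/(8/5))*B = -1/2 + (-5*sqrt(3)/16)*B.
Answer: -1/2 + 25*sqrt(3)/87*e12 - sqrt(3)/2*e13 + 25*sqrt(3)/87*e14 - 10*sqrt(3)/87*e23 + 10*sqrt(3)/87*e34


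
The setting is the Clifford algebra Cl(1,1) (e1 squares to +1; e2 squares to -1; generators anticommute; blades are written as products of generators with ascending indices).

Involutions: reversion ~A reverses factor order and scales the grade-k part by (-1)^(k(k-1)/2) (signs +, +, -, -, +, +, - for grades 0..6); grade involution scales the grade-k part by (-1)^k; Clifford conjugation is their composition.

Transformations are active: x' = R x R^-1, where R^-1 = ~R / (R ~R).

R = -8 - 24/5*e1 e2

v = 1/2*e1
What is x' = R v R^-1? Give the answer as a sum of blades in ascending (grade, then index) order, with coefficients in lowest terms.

~R = -8 + 24/5*e1 e2, and R ~R = 1024/25, so R^-1 = ~R / (1024/25).
R v = -4*e1 + 12/5*e2
Answer: 17/16*e1 - 15/16*e2


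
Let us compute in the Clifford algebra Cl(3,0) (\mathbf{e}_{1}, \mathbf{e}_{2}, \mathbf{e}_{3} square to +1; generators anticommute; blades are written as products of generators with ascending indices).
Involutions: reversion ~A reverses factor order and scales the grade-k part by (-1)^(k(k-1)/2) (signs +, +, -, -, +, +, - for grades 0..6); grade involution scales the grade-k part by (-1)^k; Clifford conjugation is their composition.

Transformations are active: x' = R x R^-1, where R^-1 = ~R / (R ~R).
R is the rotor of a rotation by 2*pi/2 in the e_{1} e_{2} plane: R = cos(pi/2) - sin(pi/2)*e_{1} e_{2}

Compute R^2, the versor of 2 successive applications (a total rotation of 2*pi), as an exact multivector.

Rotor phase runs at HALF the rotation angle; powers of one rotor simply add phase, so after 2 steps in e_{1} e_{2} the phase is 2*pi/2 = \pi and R^2 = cos(\pi) - sin(\pi)*e_{1} e_{2}.
cos(\pi) = -1 and sin(\pi) = 0, so R^2 = -1. The total rotation 2*pi is 1 full turn, so every vector returns to itself, yet the rotor is -1, on the OTHER sheet of the double cover (an odd number of 2*pi turns).
Answer: -1


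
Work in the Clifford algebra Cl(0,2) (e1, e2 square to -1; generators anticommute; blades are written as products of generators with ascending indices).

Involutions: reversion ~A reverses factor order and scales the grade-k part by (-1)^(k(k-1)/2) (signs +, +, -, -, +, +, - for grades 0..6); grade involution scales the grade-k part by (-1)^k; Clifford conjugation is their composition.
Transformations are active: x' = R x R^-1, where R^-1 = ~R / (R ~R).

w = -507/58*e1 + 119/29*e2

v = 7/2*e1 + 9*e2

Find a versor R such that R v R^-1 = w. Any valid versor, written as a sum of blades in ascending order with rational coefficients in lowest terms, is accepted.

R = v + w = -152/29*e1 + 380/29*e2 works: the equal norms (-373/4) guarantee its sandwich swaps v into w.
Answer: -152/29*e1 + 380/29*e2


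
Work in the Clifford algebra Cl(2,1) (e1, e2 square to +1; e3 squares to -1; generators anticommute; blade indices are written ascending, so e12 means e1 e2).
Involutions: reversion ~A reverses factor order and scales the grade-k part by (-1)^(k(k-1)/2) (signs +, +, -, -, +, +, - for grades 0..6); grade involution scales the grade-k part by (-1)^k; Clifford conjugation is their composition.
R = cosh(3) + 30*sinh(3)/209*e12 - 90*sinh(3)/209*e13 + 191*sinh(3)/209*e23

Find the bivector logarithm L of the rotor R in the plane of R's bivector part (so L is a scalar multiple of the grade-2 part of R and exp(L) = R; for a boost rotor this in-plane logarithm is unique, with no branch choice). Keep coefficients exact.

The scalar part of R is cosh(3), which determines |rapidity| via cosh; the sign lives in the bivector part, and pairing them (bivector part over sinh of the rapidity = the plane) gives the unique in-plane L = rapidity * plane.
Concretely: cosh(rapidity) = cosh(3) gives rapidity = ±3, and since rapidity/sinh(rapidity) is even the sign is immaterial: L = (rapidity/sinh(rapidity)) * <R>_2 = (3/sinh(3)) * <R>_2.
Answer: 90/209*e12 - 270/209*e13 + 573/209*e23


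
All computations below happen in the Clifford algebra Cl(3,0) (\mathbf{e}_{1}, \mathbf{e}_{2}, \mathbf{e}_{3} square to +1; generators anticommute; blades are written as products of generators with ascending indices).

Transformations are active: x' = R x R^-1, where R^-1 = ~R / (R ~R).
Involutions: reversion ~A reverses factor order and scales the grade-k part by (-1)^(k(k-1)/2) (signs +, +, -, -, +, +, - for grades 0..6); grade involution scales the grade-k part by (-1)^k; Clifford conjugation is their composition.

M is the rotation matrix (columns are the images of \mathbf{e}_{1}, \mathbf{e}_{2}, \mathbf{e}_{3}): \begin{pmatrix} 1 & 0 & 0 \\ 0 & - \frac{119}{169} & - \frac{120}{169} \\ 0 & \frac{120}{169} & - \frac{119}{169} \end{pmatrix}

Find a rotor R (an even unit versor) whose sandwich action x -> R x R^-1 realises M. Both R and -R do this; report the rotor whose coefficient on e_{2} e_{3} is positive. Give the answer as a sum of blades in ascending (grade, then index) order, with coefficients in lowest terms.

Method: write R = a + b12*e_{1} e_{2} + b13*e_{1} e_{3} + b23*e_{2} e_{3} with a^2 + b12^2 + b13^2 + b23^2 = 1 (so R^-1 = ~R). Expanding the columns R e_j ~R gives tr M = 4a^2 - 1 and, from the antisymmetric part, M21 - M12 = -4a*b12, M13 - M31 = 4a*b13, M32 - M23 = -4a*b23.
Here tr M = -\frac{69}{169}, so a^2 = (1 + tr M)/4 = \frac{25}{169} and a = ±\frac{5}{13}. Taking a = \frac{5}{13}: M21 - M12 = 0, M13 - M31 = 0, M32 - M23 = \frac{240}{169}, giving b12 = 0, b13 = 0, b23 = -\frac{12}{13}, i.e. R = \frac{5}{13} - \frac{12}{13} e_{2} e_{3}.
Its e_{2} e_{3} coefficient is negative, so report the other preimage -R.
Answer: -\frac{5}{13} + \frac{12}{13} e_{2} e_{3}. Note: both R and -R realise this M (trace -\frac{69}{169}); the covering map identifies them, and the e_{2} e_{3}-coefficient sign is the tie-breaker.


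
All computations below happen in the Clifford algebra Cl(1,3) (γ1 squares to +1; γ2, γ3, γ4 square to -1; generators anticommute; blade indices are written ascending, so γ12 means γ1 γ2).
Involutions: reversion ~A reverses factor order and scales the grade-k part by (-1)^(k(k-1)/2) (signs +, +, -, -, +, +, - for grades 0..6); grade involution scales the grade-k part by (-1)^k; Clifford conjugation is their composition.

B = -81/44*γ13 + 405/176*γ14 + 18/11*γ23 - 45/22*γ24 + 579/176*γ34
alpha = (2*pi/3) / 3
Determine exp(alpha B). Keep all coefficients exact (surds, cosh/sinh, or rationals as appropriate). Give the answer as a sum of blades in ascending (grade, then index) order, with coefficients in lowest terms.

B^2 term by term: the squares give (-81/44)^2*(γ13)^2 + (405/176)^2*(γ14)^2 + (18/11)^2*(γ23)^2 + (-45/22)^2*(γ24)^2 + (579/176)^2*(γ34)^2 = 6561/1936*(+1) + 164025/30976*(+1) + 324/121*(-1) + 2025/484*(-1) + 335241/30976*(-1) = -9 (each basis 2-blade squares to minus the product of its generators' squares); cross terms between blades sharing an index anticommute and cancel; the commuting (index-disjoint) pairs give grade-4 terms 2*c*c'*(blade product), which cancel blade by blade — γ1234: -3645/484 + 3645/484 = 0 — confirming B is simple. So B^2 = -9.
B^2 = -9 — a negative square means the series sums to a rotation: l = 3, alpha*l = 2*pi/3, so exp(alpha B) = cos(2*pi/3) + (sin(2*pi/3)/3)*B = -1/2 + (sqrt(3)/6)*B.
Answer: -1/2 - 27*sqrt(3)/88*γ13 + 135*sqrt(3)/352*γ14 + 3*sqrt(3)/11*γ23 - 15*sqrt(3)/44*γ24 + 193*sqrt(3)/352*γ34


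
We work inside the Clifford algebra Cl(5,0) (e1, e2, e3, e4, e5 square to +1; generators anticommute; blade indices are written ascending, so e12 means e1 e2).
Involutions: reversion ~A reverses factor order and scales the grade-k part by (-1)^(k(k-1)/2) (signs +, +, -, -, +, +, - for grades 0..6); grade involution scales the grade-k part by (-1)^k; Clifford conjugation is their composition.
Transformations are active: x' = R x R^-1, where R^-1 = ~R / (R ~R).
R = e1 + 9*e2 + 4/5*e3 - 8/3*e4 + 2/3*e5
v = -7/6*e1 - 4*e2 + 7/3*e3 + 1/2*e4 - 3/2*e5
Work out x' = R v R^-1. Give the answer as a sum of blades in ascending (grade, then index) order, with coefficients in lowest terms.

~R = e1 + 9*e2 + 4/5*e3 - 8/3*e4 + 2/3*e5, and R ~R = 20294/225, so R^-1 = ~R / (20294/225).
R v = -1129/30 + 13/2*e12 + 49/15*e13 - 47/18*e14 - 13/18*e15 + 121/5*e23 - 37/6*e24 - 65/6*e25 + 298/45*e34 - 124/45*e35 + 11/3*e45
Answer: 10112/30441*e1 - 71239/20294*e2 - 91351/30441*e3 + 35013/20294*e4 + 19151/20294*e5


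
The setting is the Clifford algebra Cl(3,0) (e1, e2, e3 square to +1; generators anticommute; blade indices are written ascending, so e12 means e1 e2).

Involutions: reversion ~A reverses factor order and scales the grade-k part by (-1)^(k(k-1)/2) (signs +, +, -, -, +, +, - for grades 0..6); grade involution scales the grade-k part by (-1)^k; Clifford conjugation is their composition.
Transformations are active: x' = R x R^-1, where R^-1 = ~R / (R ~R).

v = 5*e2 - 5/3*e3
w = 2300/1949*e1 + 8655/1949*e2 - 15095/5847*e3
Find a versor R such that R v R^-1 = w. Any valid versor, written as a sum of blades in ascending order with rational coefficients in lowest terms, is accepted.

R = v + w = 2300/1949*e1 + 18400/1949*e2 - 8280/1949*e3 works: the equal norms (250/9) guarantee its sandwich swaps v into w.
Answer: 2300/1949*e1 + 18400/1949*e2 - 8280/1949*e3


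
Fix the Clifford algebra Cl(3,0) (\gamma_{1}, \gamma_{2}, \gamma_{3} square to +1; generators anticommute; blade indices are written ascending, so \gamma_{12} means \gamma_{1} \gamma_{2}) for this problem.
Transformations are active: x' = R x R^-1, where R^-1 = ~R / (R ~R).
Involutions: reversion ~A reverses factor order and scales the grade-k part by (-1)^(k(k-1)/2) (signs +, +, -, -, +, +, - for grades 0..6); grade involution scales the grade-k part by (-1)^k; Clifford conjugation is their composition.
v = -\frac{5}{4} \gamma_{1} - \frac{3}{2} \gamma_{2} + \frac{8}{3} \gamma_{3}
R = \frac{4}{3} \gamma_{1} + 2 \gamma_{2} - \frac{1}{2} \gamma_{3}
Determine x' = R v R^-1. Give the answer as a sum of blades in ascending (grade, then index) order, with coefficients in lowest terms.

~R = \frac{4}{3} \gamma_{1} + 2 \gamma_{2} - \frac{1}{2} \gamma_{3}, and R ~R = \frac{217}{36}, so R^-1 = ~R / (\frac{217}{36}).
R v = -6 + \frac{1}{2} \gamma_{12} + \frac{211}{72} \gamma_{13} + \frac{55}{12} \gamma_{23}
Answer: -\frac{1219}{868} \gamma_{1} - \frac{1077}{434} \gamma_{2} - \frac{1088}{651} \gamma_{3}


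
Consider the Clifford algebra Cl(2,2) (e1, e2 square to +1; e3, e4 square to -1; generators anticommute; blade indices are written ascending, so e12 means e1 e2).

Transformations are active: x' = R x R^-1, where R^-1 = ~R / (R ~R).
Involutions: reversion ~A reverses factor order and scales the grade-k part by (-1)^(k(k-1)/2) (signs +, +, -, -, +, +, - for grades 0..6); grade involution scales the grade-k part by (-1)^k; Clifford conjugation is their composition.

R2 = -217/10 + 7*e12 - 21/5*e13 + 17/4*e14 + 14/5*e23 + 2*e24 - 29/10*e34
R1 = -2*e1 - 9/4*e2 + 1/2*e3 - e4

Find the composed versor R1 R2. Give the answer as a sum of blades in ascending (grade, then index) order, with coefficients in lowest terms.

Distribute over the terms of R1 (each basis-blade product reordered to ascending indices, repeated generators contracted through their squares):
(-2*e1) R2 = 217/5*e1 - 14*e2 + 42/5*e3 - 17/2*e4 - 28/5*e123 - 4*e124 + 29/5*e134
(-9/4*e2) R2 = 63/4*e1 + 1953/40*e2 - 63/10*e3 - 9/2*e4 - 189/20*e123 + 153/16*e124 + 261/40*e234
(1/2*e3) R2 = -21/10*e1 + 7/5*e2 - 217/20*e3 + 29/20*e4 + 7/2*e123 - 17/8*e134 - e234
(-e4) R2 = -17/4*e1 - 2*e2 + 29/10*e3 + 217/10*e4 - 7*e124 + 21/5*e134 - 14/5*e234
Summing the partial products and collecting blades:
Answer: 264/5*e1 + 1369/40*e2 - 117/20*e3 + 203/20*e4 - 231/20*e123 - 23/16*e124 + 63/8*e134 + 109/40*e234


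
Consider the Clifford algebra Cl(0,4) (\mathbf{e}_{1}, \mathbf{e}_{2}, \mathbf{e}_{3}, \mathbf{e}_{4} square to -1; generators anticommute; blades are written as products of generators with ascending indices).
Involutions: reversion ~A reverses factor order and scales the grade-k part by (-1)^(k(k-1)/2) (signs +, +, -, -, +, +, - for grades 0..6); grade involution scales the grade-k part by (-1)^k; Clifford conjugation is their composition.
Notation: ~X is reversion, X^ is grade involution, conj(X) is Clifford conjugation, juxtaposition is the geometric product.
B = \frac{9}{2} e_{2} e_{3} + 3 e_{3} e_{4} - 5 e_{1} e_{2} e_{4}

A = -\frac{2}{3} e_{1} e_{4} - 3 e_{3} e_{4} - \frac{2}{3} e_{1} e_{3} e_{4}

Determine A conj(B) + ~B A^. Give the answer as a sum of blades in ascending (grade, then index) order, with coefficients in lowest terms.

first term: -9 - 2 e_{1} + \frac{10}{3} e_{2} + 2 e_{1} e_{3} + \frac{10}{3} e_{2} e_{3} + \frac{27}{2} e_{2} e_{4} - 15 e_{1} e_{2} e_{3} + 3 e_{1} e_{2} e_{4} + 3 e_{1} e_{2} e_{3} e_{4}
second term: -9 + 2 e_{1} - \frac{10}{3} e_{2} - 2 e_{1} e_{3} - \frac{10}{3} e_{2} e_{3} - \frac{27}{2} e_{2} e_{4} - 15 e_{1} e_{2} e_{3} + 3 e_{1} e_{2} e_{4} + 3 e_{1} e_{2} e_{3} e_{4}
Answer: -18 - 30 e_{1} e_{2} e_{3} + 6 e_{1} e_{2} e_{4} + 6 e_{1} e_{2} e_{3} e_{4}


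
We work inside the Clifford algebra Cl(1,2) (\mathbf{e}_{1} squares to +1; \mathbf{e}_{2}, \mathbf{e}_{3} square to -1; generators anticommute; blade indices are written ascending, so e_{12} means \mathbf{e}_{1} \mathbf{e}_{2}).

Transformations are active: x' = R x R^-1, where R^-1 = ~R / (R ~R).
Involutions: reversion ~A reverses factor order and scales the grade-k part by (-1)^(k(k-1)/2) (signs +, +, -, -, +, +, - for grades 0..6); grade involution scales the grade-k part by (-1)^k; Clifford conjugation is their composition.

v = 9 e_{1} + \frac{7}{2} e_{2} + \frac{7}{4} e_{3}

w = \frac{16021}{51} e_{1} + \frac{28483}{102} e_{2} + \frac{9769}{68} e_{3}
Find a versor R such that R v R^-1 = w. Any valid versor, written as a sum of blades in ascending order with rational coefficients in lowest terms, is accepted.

Here q(v) = q(w) = \frac{1051}{16}; the classical choice R = v + w = \frac{16480}{51} e_{1} + \frac{14420}{51} e_{2} + \frac{2472}{17} e_{3} then realises v -> w under the sandwich.
Answer: \frac{16480}{51} e_{1} + \frac{14420}{51} e_{2} + \frac{2472}{17} e_{3}


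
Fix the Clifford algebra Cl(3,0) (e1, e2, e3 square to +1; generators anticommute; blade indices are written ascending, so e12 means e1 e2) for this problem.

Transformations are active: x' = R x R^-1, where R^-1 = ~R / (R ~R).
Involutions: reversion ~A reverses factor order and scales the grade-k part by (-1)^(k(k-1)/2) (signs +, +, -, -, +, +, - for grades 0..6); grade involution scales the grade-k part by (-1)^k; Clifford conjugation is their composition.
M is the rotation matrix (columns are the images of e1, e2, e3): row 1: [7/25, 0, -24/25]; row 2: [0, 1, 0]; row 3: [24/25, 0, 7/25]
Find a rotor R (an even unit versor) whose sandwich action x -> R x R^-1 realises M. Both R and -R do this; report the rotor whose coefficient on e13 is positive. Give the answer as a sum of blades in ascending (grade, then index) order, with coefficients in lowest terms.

Method: write R = a + b12*e12 + b13*e13 + b23*e23 with a^2 + b12^2 + b13^2 + b23^2 = 1 (so R^-1 = ~R). Expanding the columns R e_j ~R gives tr M = 4a^2 - 1 and, from the antisymmetric part, M21 - M12 = -4a*b12, M13 - M31 = 4a*b13, M32 - M23 = -4a*b23.
Here tr M = 39/25, so a^2 = (1 + tr M)/4 = 16/25 and a = ±4/5. Taking a = 4/5: M21 - M12 = 0, M13 - M31 = -48/25, M32 - M23 = 0, giving b12 = 0, b13 = -3/5, b23 = 0, i.e. R = 4/5 - 3/5*e13.
Its e13 coefficient is negative, so report the other preimage -R.
Answer: -4/5 + 3/5*e13. Uniqueness: Spin(3) -> SO(3) maps R and -R to the same rotation of trace 39/25; fixing the sign of the e13 coefficient removes the ambiguity.


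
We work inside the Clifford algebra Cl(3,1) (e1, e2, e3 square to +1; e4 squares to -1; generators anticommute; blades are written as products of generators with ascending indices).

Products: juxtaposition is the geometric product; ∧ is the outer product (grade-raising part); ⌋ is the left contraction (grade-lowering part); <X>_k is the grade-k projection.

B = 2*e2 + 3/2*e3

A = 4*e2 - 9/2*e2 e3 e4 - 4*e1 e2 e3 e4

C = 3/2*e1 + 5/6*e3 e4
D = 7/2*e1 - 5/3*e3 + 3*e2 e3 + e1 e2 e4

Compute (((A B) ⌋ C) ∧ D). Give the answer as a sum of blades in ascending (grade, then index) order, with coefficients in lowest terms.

step 1: 8 + 6*e2 e3 + 27/4*e2 e4 - 9*e3 e4 + 6*e1 e2 e4 - 8*e1 e3 e4
step 2: -15/2 + 12*e1 + 20/3*e3 e4
step 3: -105/4*e1 + 25/2*e3 - 20*e1 e3 - 45/2*e2 e3 + 36*e1 e2 e3 - 15/2*e1 e2 e4 + 70/3*e1 e3 e4
Answer: -105/4*e1 + 25/2*e3 - 20*e1 e3 - 45/2*e2 e3 + 36*e1 e2 e3 - 15/2*e1 e2 e4 + 70/3*e1 e3 e4


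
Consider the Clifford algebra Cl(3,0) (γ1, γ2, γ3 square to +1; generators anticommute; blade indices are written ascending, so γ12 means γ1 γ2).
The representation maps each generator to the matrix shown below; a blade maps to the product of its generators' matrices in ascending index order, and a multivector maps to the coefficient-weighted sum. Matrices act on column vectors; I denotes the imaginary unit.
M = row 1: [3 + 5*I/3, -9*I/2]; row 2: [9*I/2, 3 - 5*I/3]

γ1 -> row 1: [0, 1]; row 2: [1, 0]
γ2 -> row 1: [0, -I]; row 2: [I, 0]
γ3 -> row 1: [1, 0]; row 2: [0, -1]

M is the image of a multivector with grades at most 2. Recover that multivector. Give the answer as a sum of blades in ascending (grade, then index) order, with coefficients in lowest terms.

Method: 1, rho(γ1), rho(γ2), rho(γ3) form a trace-orthogonal basis of the 2x2 complex matrices (tr(X Y) = 2 if X = Y, else 0), so M = m0*1 + m1*rho(γ1) + m2*rho(γ2) + m3*rho(γ3) with m0 = tr(M)/2 = 3, m1 = tr(M rho(γ1))/2 = 0, m2 = tr(M rho(γ2))/2 = 9/2, m3 = tr(M rho(γ3))/2 = 5*I/3.
Multiplying table entries, the bivector images are rho(γ12) = I*rho(γ3), rho(γ13) = -I*rho(γ2), rho(γ23) = I*rho(γ1); with real blade coefficients the real parts of m0..m3 are the coefficients of 1, γ1, γ2, γ3 and the imaginary parts give the bivectors (γ23: Im m1, γ13: -Im m2, γ12: Im m3).
Answer: 3 + 9/2*γ2 + 5/3*γ12


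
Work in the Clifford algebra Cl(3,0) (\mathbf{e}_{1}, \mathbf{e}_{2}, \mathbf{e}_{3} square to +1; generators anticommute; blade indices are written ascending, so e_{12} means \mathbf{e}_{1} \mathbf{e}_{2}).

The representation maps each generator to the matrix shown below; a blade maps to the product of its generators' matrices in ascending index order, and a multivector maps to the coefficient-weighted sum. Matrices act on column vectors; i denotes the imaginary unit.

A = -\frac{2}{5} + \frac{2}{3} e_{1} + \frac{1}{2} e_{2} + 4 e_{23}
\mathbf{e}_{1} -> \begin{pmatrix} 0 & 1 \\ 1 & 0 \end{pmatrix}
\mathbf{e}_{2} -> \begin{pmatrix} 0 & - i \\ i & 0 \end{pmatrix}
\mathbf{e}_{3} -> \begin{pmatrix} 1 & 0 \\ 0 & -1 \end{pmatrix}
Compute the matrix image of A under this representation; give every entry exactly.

Bivector images (products of the table entries): rho(e_{23}) = rho(\mathbf{e}_{2})rho(\mathbf{e}_{3}) = \begin{pmatrix} 0 & i \\ i & 0 \end{pmatrix}.
M = (-\frac{2}{5})*1 + (\frac{2}{3})*rho(e_{1}) + (\frac{1}{2})*rho(e_{2}) + (4)*rho(e_{23}), summed entrywise (1 is the identity matrix):
Answer: \begin{pmatrix} - \frac{2}{5} & \frac{2}{3} + \frac{7 i}{2} \\ \frac{2}{3} + \frac{9 i}{2} & - \frac{2}{5} \end{pmatrix}


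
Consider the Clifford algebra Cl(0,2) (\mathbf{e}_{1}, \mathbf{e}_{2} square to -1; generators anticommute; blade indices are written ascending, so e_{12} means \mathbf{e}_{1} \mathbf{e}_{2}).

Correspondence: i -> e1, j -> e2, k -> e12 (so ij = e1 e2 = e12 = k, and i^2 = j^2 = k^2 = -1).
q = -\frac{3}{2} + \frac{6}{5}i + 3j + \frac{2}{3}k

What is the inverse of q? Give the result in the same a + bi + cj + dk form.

In blades: q = -\frac{3}{2} + \frac{6}{5} e_{1} + 3 e_{2} + \frac{2}{3} e_{12}.
With qbar = -\frac{3}{2} - \frac{6}{5} e_{1} - 3 e_{2} - \frac{2}{3} e_{12} (scalar fixed, mapped units negated), q qbar = \frac{11821}{900} (the sum of squared coefficients), so q^-1 = qbar / (\frac{11821}{900}) = -\frac{1350}{11821} - \frac{1080}{11821} e_{1} - \frac{2700}{11821} e_{2} - \frac{600}{11821} e_{12}; translating back:
Answer: -\frac{1350}{11821} - \frac{1080}{11821}i - \frac{2700}{11821}j - \frac{600}{11821}k


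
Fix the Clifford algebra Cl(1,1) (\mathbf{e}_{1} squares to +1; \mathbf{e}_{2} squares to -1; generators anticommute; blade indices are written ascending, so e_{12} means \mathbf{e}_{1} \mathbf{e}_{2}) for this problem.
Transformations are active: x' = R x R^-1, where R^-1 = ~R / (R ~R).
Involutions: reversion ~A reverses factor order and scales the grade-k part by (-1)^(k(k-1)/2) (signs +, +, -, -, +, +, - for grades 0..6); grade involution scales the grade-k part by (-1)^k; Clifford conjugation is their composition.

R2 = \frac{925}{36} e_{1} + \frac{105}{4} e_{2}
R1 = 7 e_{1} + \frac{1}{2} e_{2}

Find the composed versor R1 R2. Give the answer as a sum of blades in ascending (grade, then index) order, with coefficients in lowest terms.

Distribute over the terms of R1 (each basis-blade product reordered to ascending indices, repeated generators contracted through their squares):
(7 e_{1}) R2 = \frac{6475}{36} + \frac{735}{4} e_{12}
(\frac{1}{2} e_{2}) R2 = -\frac{105}{8} - \frac{925}{72} e_{12}
Summing the partial products and collecting blades:
Answer: \frac{12005}{72} + \frac{12305}{72} e_{12}


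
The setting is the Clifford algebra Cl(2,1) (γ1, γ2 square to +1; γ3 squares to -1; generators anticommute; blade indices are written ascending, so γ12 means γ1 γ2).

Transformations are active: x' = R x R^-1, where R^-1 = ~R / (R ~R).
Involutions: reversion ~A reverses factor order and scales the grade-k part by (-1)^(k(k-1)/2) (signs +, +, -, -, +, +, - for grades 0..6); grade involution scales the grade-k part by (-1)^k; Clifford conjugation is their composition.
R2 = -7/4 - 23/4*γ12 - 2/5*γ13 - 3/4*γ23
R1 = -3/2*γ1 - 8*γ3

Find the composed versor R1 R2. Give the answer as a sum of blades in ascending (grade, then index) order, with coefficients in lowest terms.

Distribute over the terms of R1 (each basis-blade product reordered to ascending indices, repeated generators contracted through their squares):
(-3/2*γ1) R2 = 21/8*γ1 + 69/8*γ2 + 3/5*γ3 + 9/8*γ123
(-8*γ3) R2 = 16/5*γ1 + 6*γ2 + 14*γ3 + 46*γ123
Summing the partial products and collecting blades:
Answer: 233/40*γ1 + 117/8*γ2 + 73/5*γ3 + 377/8*γ123


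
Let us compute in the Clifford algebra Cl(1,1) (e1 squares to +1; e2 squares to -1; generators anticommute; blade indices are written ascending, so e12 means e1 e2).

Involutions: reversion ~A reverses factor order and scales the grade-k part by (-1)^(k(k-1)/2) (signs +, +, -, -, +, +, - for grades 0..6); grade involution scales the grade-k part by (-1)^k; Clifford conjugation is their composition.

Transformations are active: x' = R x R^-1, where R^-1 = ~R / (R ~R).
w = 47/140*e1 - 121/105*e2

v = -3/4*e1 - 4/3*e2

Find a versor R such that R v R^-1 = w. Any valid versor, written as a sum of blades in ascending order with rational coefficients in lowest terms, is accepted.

Take R = v + w = -29/70*e1 - 87/35*e2. Because q(v) = q(w) = -175/144, conjugation by R sends v exactly to w.
Answer: -29/70*e1 - 87/35*e2


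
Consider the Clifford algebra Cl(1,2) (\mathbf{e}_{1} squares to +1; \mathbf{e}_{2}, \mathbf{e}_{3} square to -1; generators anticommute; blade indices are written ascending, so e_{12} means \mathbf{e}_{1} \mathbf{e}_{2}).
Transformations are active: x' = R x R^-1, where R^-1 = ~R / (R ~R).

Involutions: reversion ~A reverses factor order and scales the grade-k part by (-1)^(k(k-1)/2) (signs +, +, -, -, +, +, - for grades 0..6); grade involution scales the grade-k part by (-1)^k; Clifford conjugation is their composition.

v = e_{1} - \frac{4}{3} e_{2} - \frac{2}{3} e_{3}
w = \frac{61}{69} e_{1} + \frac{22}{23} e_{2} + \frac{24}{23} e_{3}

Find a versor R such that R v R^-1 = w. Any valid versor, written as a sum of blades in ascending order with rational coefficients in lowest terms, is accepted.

A norm check does it: q(v) = q(w) = -\frac{11}{9}, hence R = v + w = \frac{130}{69} e_{1} - \frac{26}{69} e_{2} + \frac{26}{69} e_{3} realises the map — parallel part kept, (v - w)/2 negated, v carried to w.
Answer: \frac{130}{69} e_{1} - \frac{26}{69} e_{2} + \frac{26}{69} e_{3}
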